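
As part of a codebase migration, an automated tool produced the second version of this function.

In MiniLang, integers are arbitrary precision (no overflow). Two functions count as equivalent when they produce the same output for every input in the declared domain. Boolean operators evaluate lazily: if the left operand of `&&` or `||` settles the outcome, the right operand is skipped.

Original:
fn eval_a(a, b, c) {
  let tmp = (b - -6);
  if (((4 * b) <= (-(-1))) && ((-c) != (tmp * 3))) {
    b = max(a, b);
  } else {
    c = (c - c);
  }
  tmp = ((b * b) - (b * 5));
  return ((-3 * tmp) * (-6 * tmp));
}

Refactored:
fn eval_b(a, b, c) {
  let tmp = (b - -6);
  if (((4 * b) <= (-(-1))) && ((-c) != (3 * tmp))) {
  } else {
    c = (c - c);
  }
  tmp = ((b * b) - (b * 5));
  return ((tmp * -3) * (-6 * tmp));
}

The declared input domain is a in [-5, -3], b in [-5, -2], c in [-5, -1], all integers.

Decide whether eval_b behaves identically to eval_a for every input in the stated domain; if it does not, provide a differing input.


The rewrite breaks on a=-4, b=-5, c=-5, where the results are 23328 and 45000.
eval_a: tmp = 1; (((4 * b) <= (-(-1))) && ((-c) != (tmp * 3))) -> true; b = -4; tmp = 36; return 23328
eval_b: tmp = 1; (((4 * b) <= (-(-1))) && ((-c) != (3 * tmp))) -> true; tmp = 50; return 45000
verdict: not equivalent; witness: a=-4, b=-5, c=-5


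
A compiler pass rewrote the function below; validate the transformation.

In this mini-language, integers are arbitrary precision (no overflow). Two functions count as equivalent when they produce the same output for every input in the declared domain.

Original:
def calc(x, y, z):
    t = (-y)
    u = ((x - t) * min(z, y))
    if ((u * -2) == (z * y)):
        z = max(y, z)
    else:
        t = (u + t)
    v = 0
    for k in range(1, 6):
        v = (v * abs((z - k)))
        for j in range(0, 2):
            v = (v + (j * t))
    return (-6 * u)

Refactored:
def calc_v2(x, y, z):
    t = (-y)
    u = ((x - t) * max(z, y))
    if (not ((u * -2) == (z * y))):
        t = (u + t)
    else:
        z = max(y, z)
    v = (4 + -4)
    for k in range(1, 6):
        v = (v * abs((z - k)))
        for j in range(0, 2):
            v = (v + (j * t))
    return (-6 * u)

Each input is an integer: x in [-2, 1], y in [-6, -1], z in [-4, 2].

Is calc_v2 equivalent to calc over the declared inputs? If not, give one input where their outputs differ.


At x=-2, y=-6, z=-4: calc gives -288, calc_v2 gives -192.
verdict: not equivalent; witness: x=-2, y=-6, z=-4


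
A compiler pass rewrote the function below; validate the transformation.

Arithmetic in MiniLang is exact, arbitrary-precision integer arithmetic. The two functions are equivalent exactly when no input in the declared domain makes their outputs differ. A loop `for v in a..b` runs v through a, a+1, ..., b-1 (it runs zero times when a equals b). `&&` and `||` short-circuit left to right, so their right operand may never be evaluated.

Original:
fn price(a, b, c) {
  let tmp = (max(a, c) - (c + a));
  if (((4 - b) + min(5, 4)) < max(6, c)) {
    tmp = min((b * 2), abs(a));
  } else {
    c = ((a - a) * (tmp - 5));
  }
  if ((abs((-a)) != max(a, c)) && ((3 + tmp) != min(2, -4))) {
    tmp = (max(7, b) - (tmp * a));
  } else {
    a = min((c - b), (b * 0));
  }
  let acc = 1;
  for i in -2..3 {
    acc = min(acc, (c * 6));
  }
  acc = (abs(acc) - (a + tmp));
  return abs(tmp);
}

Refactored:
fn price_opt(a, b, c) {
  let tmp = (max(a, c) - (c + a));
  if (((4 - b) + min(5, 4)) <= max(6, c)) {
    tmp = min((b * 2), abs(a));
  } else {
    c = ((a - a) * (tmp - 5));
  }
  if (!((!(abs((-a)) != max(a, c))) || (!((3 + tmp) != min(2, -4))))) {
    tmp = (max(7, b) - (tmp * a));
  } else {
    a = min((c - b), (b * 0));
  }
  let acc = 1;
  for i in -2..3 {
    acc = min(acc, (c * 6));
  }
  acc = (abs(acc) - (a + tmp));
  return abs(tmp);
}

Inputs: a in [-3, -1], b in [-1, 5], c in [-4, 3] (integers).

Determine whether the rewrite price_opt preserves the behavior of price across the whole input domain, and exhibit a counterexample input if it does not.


a=-3, b=2, c=-4 yields 19 from price but 16 from price_opt.
verdict: not equivalent; witness: a=-3, b=2, c=-4


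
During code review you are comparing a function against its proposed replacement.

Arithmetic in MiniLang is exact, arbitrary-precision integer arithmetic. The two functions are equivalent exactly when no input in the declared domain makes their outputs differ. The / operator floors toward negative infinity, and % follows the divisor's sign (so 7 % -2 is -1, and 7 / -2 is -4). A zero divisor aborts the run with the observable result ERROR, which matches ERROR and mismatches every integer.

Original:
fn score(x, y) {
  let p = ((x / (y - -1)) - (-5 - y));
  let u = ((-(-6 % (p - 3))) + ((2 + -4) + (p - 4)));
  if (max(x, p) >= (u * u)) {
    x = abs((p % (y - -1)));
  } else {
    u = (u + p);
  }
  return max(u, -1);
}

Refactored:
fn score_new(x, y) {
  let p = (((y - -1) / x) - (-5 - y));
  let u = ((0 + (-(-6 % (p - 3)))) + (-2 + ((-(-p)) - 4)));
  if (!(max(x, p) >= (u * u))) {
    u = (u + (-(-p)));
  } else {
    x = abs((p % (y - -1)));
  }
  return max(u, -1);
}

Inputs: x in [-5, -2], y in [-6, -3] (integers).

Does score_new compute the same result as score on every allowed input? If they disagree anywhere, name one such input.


These are not equivalent — on x=-3, y=-3 the outputs split (ERROR vs -1).
score: p := 3 | divide-by-zero, output ERROR
score_new: p := 2 | u := -4 | (!(max(x, p) >= (u * u))): true | u := -2 | result -1
verdict: not equivalent; witness: x=-3, y=-3


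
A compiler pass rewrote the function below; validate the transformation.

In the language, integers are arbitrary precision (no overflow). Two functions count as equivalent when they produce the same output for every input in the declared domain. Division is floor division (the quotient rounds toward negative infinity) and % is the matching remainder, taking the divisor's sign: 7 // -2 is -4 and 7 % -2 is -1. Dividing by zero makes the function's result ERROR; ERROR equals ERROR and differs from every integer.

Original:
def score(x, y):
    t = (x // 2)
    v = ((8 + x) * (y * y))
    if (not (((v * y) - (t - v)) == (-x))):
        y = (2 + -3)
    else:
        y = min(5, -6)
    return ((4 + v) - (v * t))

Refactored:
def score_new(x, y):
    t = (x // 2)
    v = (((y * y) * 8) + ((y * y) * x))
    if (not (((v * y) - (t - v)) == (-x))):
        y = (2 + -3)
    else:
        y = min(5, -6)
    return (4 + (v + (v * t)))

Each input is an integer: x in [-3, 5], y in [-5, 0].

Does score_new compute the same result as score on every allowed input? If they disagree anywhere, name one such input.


Run the pair on x=-3, y=-5.
score: t := -2 | v := 125 | (not (((v * y) - (t - v)) == (-x))): true | y := -1 | result 379
score_new: t := -2 | v := 125 | (not (((v * y) - (t - v)) == (-x))): true | y := -1 | result -121
379 != -121, so the rewrite changes behavior.
verdict: not equivalent; witness: x=-3, y=-5


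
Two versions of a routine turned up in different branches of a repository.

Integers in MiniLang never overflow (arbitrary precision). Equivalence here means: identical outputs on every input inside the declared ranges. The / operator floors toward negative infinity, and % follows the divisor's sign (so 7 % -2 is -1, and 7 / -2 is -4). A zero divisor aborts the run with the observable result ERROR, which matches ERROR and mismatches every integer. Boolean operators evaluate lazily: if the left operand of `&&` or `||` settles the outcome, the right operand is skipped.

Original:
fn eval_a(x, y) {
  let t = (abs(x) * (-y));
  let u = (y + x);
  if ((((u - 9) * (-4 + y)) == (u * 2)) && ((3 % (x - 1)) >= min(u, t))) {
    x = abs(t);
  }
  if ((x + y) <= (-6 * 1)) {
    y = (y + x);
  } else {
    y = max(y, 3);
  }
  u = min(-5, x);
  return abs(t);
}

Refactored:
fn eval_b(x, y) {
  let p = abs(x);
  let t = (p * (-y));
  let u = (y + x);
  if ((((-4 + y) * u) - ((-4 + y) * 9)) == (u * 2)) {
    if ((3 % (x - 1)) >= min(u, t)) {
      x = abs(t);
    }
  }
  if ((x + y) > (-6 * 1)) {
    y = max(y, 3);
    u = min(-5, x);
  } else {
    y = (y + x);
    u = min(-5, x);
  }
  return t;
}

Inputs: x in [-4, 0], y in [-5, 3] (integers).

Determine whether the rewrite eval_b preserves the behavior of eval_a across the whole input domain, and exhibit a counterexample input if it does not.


There is a counterexample at x=-4, y=1: 4 on one side, -4 on the other.
eval_a: t=-4, then u=-3, then ((((u - 9) * (-4 + y)) == (u * 2)) && ((3 % (x - 1)) >= min(u, t))) is false, then ((x + y) <= (-6 * 1)) is false, then y=3, then u=-5, then returns 4
eval_b: p=4, then t=-4, then u=-3, then ((((-4 + y) * u) - ((-4 + y) * 9)) == (u * 2)) is false, then ((x + y) > (-6 * 1)) is true, then y=3, then u=-5, then returns -4
verdict: not equivalent; witness: x=-4, y=1


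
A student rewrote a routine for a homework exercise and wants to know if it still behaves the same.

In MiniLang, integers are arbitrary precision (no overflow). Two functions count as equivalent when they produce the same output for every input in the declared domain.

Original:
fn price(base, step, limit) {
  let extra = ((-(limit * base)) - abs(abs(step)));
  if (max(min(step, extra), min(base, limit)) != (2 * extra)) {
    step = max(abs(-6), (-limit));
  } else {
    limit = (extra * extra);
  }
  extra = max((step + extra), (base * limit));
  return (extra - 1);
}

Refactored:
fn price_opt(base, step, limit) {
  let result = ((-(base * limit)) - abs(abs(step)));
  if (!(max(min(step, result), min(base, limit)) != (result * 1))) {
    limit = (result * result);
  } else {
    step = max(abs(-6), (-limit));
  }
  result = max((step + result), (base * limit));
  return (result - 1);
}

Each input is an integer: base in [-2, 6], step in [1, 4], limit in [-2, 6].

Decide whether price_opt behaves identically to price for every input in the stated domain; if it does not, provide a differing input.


base=-2, step=1, limit=0 yields 4 from price but -1 from price_opt.
verdict: not equivalent; witness: base=-2, step=1, limit=0


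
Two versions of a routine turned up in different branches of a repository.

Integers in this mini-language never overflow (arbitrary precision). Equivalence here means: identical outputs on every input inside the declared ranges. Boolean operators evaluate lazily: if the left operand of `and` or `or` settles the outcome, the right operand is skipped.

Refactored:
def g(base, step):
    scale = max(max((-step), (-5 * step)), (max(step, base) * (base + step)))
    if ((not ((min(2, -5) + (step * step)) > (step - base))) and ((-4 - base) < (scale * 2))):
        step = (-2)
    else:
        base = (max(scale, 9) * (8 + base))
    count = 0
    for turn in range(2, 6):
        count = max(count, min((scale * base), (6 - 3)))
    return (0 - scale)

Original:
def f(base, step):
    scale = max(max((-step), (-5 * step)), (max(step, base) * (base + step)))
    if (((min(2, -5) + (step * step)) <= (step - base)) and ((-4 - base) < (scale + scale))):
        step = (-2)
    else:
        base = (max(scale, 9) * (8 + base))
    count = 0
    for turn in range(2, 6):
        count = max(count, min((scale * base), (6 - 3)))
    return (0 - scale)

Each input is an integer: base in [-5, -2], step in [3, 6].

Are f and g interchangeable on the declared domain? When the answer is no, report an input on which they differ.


Comparing the listings, the differences include: comparison usage differs; and arithmetic usage differs; and constant usage differs; and boolean connective usage differs.
One worked example (base=-3, step=4) — f: scale = 4; (((min(2, -5) + (step * step)) <= (step - base)) and ((-4 - base) < (scale + scale))) -> false; base = 45; count = 0; [turn=2]; count = 3; [turn=3]; count = 3; [turn=4]; count = 3; [turn=5]; count = 3; return -4; g: scale = 4; ((not ((min(2, -5) + (step * step)) > (step - base))) and ((-4 - base) < (scale * 2))) -> false; base = 45; count = 0; [turn=2]; count = 3; [turn=3]; count = 3; [turn=4]; count = 3; [turn=5]; count = 3; return -4; agreement on -4.
Every one of the 16 inputs gives matching results.
verdict: equivalent


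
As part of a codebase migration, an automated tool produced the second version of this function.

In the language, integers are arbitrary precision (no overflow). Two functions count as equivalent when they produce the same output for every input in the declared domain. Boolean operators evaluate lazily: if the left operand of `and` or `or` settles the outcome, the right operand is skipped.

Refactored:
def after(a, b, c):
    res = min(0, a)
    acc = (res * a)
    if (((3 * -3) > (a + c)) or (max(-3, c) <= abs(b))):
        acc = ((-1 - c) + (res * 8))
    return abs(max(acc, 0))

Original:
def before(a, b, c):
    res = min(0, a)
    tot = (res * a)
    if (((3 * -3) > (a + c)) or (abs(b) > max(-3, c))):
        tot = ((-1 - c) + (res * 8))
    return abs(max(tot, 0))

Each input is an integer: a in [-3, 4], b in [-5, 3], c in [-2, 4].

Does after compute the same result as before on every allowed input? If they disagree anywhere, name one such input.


Run the pair on a=-3, b=-4, c=4.
before: res = -3; tot = 9; (((3 * -3) > (a + c)) or (abs(b) > max(-3, c))) -> false; return 9
after: res = -3; acc = 9; (((3 * -3) > (a + c)) or (max(-3, c) <= abs(b))) -> true; acc = -29; return 0
9 != 0, so the rewrite changes behavior.
verdict: not equivalent; witness: a=-3, b=-4, c=4


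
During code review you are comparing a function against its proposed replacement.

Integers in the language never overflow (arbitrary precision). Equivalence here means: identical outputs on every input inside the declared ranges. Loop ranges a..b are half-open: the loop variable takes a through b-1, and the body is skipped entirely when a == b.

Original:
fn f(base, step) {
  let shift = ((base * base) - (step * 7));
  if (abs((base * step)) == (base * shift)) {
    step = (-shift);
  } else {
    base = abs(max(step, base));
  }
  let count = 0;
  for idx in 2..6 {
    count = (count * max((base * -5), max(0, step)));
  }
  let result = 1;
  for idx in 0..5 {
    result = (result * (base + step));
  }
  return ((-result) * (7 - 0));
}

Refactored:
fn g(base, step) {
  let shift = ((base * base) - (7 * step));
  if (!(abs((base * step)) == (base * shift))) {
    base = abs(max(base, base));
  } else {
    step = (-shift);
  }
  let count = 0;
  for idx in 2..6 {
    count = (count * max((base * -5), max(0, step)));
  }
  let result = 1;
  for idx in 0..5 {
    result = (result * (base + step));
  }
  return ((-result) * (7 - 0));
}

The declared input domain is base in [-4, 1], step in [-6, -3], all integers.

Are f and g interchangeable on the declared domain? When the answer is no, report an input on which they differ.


Input base=-4, step=-3: 0 from f versus -7 from g.
verdict: not equivalent; witness: base=-4, step=-3


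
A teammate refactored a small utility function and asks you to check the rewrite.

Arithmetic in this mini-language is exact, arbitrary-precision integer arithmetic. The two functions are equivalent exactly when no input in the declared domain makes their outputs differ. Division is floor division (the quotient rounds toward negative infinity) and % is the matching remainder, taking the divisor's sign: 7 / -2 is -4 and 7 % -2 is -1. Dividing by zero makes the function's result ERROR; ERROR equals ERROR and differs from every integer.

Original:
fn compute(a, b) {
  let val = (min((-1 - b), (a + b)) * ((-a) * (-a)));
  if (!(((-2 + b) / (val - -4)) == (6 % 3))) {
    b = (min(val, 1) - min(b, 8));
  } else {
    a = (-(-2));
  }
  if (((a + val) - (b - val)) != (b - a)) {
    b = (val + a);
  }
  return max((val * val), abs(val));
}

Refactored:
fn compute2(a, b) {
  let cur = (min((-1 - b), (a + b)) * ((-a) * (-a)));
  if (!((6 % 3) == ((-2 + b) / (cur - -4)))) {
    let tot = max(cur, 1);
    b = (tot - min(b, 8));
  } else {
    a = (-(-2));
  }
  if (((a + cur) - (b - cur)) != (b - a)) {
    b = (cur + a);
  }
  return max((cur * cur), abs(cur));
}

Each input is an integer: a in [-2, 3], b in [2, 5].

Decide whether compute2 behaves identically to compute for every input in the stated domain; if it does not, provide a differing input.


There is a behavioral-looking edit here, yet the outcome never shifts on this domain.
Tracing a=1, b=2: compute: val=-3, then (!(((-2 + b) / (val - -4)) == (6 % 3))) is false, then a=2, then (((a + val) - (b - val)) != (b - a)) is true, then b=-1, then returns 9 | compute2: cur=-3, then (!((6 % 3) == ((-2 + b) / (cur - -4)))) is false, then a=2, then (((a + cur) - (b - cur)) != (b - a)) is true, then b=-1, then returns 9 — matching result 9.
Every one of the 24 inputs gives matching results.
verdict: equivalent


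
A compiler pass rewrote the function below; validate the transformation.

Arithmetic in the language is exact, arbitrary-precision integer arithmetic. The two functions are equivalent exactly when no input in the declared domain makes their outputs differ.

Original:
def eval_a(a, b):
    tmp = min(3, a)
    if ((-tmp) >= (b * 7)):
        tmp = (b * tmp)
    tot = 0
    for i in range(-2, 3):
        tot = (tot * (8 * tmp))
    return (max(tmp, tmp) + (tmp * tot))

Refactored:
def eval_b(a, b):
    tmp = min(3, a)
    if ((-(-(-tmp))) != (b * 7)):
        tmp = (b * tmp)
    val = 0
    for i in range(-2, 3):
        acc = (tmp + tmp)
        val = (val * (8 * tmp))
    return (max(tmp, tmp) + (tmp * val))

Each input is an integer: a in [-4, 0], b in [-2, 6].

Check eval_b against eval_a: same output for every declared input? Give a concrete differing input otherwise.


Consider the input a=-4, b=2.
eval_a: tmp becomes -4; next ((-tmp) >= (b * 7)) evaluates to false; next tot becomes 0; next at i=-2:; next tot becomes 0; next at i=-1:; next tot becomes 0; next at i=0:; next tot becomes 0; next at i=1:; next tot becomes 0; next at i=2:; next tot becomes 0; next final value -4
eval_b: tmp becomes -4; next ((-(-(-tmp))) != (b * 7)) evaluates to true; next tmp becomes -8; next val becomes 0; next at i=-2:; next acc becomes -16; next val becomes 0; next at i=-1:; next acc becomes -16; next val becomes 0; next at i=0:; next acc becomes -16; next val becomes 0; next at i=1:; next acc becomes -16; next val becomes 0; next at i=2:; next acc becomes -16; next val becomes 0; next final value -8
-4 against -8: the behavior changed.
verdict: not equivalent; witness: a=-4, b=2


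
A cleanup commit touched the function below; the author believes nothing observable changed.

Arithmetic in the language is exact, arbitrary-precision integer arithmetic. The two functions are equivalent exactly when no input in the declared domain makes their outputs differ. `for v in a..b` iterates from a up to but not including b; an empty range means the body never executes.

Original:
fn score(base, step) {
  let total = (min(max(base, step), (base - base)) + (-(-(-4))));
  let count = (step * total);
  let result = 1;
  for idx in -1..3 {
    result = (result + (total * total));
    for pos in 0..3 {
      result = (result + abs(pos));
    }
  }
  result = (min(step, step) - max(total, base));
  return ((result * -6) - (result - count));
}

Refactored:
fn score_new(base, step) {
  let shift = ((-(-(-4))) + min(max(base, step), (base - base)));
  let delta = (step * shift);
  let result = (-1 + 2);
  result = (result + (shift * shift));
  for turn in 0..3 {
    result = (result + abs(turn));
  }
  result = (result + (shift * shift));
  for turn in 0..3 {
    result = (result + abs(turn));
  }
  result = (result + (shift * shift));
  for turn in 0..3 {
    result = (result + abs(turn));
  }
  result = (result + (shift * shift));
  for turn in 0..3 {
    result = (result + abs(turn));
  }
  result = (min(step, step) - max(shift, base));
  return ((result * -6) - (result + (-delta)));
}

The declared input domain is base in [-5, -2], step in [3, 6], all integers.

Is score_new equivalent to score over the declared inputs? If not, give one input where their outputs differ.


Changes here: min/max/abs usage differs; also constant usage differs; also local variable names differ; also arithmetic usage differs; also statement counts differ; also loop structure differs; the full 16-point sweep finds no disagreement.
verdict: equivalent


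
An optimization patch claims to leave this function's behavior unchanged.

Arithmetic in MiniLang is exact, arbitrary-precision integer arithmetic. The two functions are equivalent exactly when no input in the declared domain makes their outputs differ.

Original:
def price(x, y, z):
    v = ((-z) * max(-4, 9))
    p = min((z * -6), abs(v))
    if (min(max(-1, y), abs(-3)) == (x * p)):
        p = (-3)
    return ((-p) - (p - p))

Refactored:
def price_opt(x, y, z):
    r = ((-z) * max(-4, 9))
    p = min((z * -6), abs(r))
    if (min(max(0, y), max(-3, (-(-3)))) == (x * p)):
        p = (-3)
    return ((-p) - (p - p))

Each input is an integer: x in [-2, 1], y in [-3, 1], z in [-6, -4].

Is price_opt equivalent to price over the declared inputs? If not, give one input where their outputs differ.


Take x=0, y=-3, z=-6.
price: v=54, then p=36, then (min(max(-1, y), abs(-3)) == (x * p)) is false, then returns -36
price_opt: r=54, then p=36, then (min(max(0, y), max(-3, (-(-3)))) == (x * p)) is true, then p=-3, then returns 3
-36 against 3: the behavior changed.
verdict: not equivalent; witness: x=0, y=-3, z=-6


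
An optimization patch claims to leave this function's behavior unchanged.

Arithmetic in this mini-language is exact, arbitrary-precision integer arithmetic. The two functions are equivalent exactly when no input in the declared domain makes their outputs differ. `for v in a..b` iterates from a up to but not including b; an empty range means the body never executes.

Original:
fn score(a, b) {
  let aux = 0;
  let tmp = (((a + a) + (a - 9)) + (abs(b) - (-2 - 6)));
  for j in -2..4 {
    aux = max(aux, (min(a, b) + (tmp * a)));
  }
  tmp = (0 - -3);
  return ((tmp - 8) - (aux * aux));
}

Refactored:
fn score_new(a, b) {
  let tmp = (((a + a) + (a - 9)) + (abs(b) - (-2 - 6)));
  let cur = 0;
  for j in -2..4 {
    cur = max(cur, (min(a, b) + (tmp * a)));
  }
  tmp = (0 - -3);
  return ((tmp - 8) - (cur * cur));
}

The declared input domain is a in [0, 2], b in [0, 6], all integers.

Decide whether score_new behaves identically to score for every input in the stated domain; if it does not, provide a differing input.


This is a faithful refactor — local variable names differ, but the computed results match everywhere.
One worked example (a=1, b=3) — score: aux=0, then tmp=5, then (j=-2), then aux=6, then (j=-1), then aux=6, then (j=0), then aux=6, then (j=1), then aux=6, then (j=2), then aux=6, then (j=3), then aux=6, then tmp=3, then returns -41; score_new: tmp=5, then cur=0, then (j=-2), then cur=6, then (j=-1), then cur=6, then (j=0), then cur=6, then (j=1), then cur=6, then (j=2), then cur=6, then (j=3), then cur=6, then tmp=3, then returns -41; agreement on -41.
An exhaustive pass over the 21 declared inputs shows identical outputs.
verdict: equivalent


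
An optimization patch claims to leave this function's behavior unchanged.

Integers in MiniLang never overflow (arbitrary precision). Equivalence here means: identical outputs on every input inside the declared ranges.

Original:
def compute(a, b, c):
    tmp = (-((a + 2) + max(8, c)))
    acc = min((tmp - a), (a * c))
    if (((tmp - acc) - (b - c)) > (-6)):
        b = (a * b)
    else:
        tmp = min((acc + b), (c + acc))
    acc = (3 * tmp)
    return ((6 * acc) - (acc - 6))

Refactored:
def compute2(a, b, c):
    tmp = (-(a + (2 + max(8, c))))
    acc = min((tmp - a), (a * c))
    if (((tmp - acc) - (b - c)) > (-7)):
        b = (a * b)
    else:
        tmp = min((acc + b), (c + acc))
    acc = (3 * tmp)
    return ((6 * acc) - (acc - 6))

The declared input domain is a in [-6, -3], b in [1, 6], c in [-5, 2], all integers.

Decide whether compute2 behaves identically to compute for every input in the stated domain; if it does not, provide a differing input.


These are not equivalent — on a=-6, b=2, c=0 the outputs split (6 vs -54).
compute: tmp = -4; acc = 0; (((tmp - acc) - (b - c)) > (-6)) -> false; tmp = 0; acc = 0; return 6
compute2: tmp = -4; acc = 0; (((tmp - acc) - (b - c)) > (-7)) -> true; b = -12; acc = -12; return -54
verdict: not equivalent; witness: a=-6, b=2, c=0


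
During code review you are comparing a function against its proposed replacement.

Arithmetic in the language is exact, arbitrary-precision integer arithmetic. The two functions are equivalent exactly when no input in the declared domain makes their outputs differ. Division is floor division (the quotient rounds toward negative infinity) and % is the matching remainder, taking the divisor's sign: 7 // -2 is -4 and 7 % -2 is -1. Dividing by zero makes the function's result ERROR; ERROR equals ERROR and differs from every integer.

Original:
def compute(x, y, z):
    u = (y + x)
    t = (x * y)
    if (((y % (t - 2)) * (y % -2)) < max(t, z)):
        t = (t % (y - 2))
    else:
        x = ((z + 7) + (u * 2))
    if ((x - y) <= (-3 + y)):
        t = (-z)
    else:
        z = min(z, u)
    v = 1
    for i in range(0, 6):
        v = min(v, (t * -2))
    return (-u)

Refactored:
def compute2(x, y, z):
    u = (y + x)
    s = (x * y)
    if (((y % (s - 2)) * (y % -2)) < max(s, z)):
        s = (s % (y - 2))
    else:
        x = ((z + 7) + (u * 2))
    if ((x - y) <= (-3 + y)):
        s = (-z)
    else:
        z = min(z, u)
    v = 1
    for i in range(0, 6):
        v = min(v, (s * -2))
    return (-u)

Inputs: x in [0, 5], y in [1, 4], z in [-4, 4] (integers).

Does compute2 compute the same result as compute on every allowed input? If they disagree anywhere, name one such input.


Although local variable names differ, 216/216 inputs agree.
verdict: equivalent


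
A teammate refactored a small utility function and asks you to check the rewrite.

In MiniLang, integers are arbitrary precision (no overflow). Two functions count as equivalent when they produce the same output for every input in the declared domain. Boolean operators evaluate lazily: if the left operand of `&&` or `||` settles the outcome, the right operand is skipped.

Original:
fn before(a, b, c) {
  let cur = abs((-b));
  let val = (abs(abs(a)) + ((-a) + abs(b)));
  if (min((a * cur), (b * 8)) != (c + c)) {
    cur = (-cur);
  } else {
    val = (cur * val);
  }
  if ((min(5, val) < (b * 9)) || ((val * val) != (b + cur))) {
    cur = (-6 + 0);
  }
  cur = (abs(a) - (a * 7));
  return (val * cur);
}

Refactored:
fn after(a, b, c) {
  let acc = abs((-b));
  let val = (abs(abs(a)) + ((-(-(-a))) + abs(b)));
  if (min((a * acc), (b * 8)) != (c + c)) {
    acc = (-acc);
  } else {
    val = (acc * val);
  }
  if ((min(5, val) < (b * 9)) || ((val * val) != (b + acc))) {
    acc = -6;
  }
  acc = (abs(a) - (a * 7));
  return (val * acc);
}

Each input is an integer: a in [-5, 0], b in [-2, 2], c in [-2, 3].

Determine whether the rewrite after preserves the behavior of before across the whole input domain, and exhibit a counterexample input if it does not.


This is a faithful refactor — constant usage differs, plus local variable names differ, plus arithmetic usage differs, but the computed results match everywhere.
One worked example (a=0, b=0, c=-1) — before: cur=0, then val=0, then (min((a * cur), (b * 8)) != (c + c)) is true, then cur=0, then ((min(5, val) < (b * 9)) || ((val * val) != (b + cur))) is false, then cur=0, then returns 0; after: acc=0, then val=0, then (min((a * acc), (b * 8)) != (c + c)) is true, then acc=0, then ((min(5, val) < (b * 9)) || ((val * val) != (b + acc))) is false, then acc=0, then returns 0; agreement on 0.
Across all 180 domain points the two functions coincide.
verdict: equivalent


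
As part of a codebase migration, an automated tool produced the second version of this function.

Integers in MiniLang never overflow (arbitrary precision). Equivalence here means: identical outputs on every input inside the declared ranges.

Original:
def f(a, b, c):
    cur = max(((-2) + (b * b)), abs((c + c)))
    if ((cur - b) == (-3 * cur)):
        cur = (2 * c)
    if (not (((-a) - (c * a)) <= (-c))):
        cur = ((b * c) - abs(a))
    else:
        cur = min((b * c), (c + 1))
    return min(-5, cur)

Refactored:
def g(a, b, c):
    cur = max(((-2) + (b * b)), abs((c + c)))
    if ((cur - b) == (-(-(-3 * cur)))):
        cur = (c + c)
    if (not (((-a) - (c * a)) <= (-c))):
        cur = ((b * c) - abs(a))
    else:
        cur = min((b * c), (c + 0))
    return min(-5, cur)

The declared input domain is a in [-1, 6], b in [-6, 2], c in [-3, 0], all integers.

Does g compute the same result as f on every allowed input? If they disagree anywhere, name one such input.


Equivalent. The edit looks behavioral (`1` became `0`), but over these ranges it never changes the outcome.
Every one of the 288 inputs gives matching results.
As a probe, take a=4, b=-3, c=-3: f runs cur becomes 7; next ((cur - b) == (-3 * cur)) evaluates to false; next (not (((-a) - (c * a)) <= (-c))) evaluates to true; next cur becomes 5; next final value -5; g runs cur becomes 7; next ((cur - b) == (-(-(-3 * cur)))) evaluates to false; next (not (((-a) - (c * a)) <= (-c))) evaluates to true; next cur becomes 5; next final value -5; both end at -5.
verdict: equivalent


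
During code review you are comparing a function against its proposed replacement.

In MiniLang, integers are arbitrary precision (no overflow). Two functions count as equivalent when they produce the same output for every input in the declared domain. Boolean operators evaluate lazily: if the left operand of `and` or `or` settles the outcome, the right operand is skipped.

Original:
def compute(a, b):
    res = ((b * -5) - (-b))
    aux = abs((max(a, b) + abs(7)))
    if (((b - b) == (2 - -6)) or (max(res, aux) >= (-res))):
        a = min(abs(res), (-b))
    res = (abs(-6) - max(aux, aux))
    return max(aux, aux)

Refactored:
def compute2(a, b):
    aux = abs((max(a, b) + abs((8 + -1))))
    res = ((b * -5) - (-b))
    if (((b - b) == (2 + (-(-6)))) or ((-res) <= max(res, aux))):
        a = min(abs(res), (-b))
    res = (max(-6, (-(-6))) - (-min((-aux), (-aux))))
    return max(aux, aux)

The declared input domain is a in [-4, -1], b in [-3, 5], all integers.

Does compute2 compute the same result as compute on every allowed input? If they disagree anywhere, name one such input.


The two versions differ — the changes include comparison usage differs, plus min/max/abs usage differs, plus constant usage differs, plus arithmetic usage differs.
Spot check at a=-2, b=-2 — compute: res=8, then aux=5, then (((b - b) == (2 - -6)) or (max(res, aux) >= (-res))) is true, then a=2, then res=1, then returns 5. compute2: aux=5, then res=8, then (((b - b) == (2 + (-(-6)))) or ((-res) <= max(res, aux))) is true, then a=2, then res=1, then returns 5. Both give 5.
Sweeping the whole domain (36 inputs) finds no disagreement.
verdict: equivalent


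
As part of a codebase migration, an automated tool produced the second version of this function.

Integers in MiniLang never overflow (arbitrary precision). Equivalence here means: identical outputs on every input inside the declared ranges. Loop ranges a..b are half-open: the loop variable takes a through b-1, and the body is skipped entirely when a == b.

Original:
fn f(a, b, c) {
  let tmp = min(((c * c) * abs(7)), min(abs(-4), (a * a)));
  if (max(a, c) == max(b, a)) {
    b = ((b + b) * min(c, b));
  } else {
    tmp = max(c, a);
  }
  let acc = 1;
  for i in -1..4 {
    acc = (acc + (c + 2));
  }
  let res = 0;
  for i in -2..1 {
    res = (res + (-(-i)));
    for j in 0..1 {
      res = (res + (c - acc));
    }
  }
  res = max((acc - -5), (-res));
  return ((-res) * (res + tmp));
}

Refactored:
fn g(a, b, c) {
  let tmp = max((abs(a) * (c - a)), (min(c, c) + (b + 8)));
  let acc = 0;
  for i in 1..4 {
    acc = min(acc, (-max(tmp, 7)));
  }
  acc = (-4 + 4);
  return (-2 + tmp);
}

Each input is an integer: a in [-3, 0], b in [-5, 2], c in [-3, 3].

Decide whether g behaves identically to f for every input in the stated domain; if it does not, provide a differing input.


The rewrite breaks on a=-3, b=-5, c=-3, where the results are -5 and -2.
f: tmp := 4 | (max(a, c) == max(b, a)): true | b := 50 | acc := 1 | iter i=-1: | acc := 0 | iter i=0: | acc := -1 | iter i=1: | acc := -2 | iter i=2: | acc := -3 | iter i=3: | acc := -4 | res := 0 | iter i=-2: | res := -2 | iter j=0: | res := -1 | iter i=-1: | res := -2 | iter j=0: | res := -1 | iter i=0: | res := -1 | iter j=0: | res := 0 | res := 1 | result -5
g: tmp := 0 | acc := 0 | iter i=1: | acc := -7 | iter i=2: | acc := -7 | iter i=3: | acc := -7 | acc := 0 | result -2
verdict: not equivalent; witness: a=-3, b=-5, c=-3


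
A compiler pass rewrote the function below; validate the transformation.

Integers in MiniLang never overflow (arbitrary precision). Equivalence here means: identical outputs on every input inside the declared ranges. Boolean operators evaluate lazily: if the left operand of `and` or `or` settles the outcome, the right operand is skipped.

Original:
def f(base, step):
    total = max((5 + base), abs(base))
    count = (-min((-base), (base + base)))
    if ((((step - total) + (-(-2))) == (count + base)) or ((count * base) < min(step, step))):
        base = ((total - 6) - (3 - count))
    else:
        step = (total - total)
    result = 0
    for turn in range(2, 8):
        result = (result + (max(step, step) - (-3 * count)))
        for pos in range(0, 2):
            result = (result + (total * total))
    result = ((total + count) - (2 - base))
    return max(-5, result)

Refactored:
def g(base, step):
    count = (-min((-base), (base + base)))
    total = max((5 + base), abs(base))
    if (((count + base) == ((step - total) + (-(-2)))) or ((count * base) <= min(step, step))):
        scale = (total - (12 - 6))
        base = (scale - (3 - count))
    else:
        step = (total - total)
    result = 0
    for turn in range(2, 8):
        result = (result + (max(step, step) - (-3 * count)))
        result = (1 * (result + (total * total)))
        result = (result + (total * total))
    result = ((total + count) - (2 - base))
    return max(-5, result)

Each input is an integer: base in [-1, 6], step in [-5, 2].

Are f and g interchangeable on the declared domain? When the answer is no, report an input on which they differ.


Evaluate both at base=-1, step=-2.
f: total := 4 | count := 2 | ((((step - total) + (-(-2))) == (count + base)) or ((count * base) < min(step, step))): false | step := 0 | result := 0 | iter turn=2: | result := 6 | iter pos=0: | result := 22 | iter pos=1: | result := 38 | iter turn=3: | result := 44 | iter pos=0: | result := 60 | iter pos=1: | result := 76 | iter turn=4: | result := 82 | iter pos=0: | result := 98 | iter pos=1: | result := 114 | iter turn=5: | result := 120 | iter pos=0: | result := 136 | iter pos=1: | result := 152 | iter turn=6: | result := 158 | iter pos=0: | result := 174 | iter pos=1: | result := 190 | iter turn=7: | result := 196 | iter pos=0: | result := 212 | iter pos=1: | result := 228 | result := 3 | result 3
g: count := 2 | total := 4 | (((count + base) == ((step - total) + (-(-2)))) or ((count * base) <= min(step, step))): true | scale := -2 | base := -3 | result := 0 | iter turn=2: | result := 4 | result := 20 | result := 36 | iter turn=3: | result := 40 | result := 56 | result := 72 | iter turn=4: | result := 76 | result := 92 | result := 108 | iter turn=5: | result := 112 | result := 128 | result := 144 | iter turn=6: | result := 148 | result := 164 | result := 180 | iter turn=7: | result := 184 | result := 200 | result := 216 | result := 1 | result 1
3 != 1, so the rewrite changes behavior.
verdict: not equivalent; witness: base=-1, step=-2


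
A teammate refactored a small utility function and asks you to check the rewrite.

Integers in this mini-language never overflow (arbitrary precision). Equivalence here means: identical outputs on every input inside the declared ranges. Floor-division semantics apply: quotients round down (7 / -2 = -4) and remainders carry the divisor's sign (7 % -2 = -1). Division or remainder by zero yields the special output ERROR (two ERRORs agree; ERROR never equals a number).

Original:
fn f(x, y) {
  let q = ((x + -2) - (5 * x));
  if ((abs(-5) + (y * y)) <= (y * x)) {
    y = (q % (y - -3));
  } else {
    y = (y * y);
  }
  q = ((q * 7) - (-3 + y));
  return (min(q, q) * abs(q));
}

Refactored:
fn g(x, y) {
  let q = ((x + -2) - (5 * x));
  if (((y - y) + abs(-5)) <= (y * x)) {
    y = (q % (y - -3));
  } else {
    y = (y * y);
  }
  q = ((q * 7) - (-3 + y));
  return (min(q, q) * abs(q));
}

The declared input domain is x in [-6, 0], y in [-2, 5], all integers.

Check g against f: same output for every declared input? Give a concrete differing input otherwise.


The rewrite breaks on x=-5, y=-1, where the results are 16384 and 16641.
f: q := 18 | ((abs(-5) + (y * y)) <= (y * x)): false | y := 1 | q := 128 | result 16384
g: q := 18 | (((y - y) + abs(-5)) <= (y * x)): true | y := 0 | q := 129 | result 16641
verdict: not equivalent; witness: x=-5, y=-1


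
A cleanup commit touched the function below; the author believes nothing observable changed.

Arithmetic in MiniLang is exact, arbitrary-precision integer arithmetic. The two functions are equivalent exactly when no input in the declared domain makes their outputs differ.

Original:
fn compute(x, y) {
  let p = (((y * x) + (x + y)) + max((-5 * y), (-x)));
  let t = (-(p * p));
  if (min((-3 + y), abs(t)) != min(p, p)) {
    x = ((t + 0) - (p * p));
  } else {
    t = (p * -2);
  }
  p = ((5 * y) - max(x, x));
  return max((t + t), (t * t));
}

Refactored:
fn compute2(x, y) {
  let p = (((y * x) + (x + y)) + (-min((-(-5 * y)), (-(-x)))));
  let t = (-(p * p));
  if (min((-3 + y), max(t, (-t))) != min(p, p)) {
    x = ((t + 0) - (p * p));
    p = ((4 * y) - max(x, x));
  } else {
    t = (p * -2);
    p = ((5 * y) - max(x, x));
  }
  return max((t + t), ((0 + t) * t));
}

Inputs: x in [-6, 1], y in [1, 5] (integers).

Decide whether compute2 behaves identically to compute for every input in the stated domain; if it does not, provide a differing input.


The edit looks behavioral (`5` became `4`), but over these ranges it never changes the outcome; all 40 inputs agree.
verdict: equivalent


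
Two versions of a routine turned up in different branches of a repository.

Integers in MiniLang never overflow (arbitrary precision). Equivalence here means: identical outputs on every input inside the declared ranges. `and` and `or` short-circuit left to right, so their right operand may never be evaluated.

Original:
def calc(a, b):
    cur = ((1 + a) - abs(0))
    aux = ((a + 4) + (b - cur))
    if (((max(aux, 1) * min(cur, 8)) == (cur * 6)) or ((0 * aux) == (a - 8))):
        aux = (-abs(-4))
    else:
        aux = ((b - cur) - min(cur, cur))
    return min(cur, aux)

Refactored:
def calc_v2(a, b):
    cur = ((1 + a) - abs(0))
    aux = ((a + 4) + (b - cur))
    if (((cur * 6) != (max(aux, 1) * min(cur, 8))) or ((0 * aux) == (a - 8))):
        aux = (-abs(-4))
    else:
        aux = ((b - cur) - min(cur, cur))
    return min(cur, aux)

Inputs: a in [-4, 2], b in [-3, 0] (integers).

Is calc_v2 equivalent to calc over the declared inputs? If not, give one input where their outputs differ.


The rewrite breaks on a=-4, b=-3, where the results are -3 and -4.
calc: cur becomes -3; next aux becomes 0; next (((max(aux, 1) * min(cur, 8)) == (cur * 6)) or ((0 * aux) == (a - 8))) evaluates to false; next aux becomes 3; next final value -3
calc_v2: cur becomes -3; next aux becomes 0; next (((cur * 6) != (max(aux, 1) * min(cur, 8))) or ((0 * aux) == (a - 8))) evaluates to true; next aux becomes -4; next final value -4
verdict: not equivalent; witness: a=-4, b=-3


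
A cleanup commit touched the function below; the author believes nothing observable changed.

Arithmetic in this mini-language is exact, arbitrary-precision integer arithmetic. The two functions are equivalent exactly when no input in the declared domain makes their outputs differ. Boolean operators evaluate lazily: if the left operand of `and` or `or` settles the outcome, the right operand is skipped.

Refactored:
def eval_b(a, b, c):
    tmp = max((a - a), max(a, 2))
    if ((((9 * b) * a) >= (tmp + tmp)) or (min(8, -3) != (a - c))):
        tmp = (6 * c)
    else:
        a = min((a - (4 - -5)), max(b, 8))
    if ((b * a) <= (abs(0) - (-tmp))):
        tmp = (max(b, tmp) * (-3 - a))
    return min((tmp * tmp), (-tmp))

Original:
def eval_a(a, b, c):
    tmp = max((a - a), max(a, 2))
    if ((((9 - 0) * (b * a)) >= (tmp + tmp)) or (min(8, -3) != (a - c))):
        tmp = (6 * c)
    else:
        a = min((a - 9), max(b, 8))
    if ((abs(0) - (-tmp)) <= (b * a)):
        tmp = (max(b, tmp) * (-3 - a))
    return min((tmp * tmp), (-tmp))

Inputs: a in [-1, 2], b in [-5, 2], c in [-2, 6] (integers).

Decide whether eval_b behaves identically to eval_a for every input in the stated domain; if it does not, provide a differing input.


Try a=-1, b=-5, c=-2.
eval_a: tmp=2, then ((((9 - 0) * (b * a)) >= (tmp + tmp)) or (min(8, -3) != (a - c))) is true, then tmp=-12, then ((abs(0) - (-tmp)) <= (b * a)) is true, then tmp=10, then returns -10
eval_b: tmp=2, then ((((9 * b) * a) >= (tmp + tmp)) or (min(8, -3) != (a - c))) is true, then tmp=-12, then ((b * a) <= (abs(0) - (-tmp))) is false, then returns 12
-10 != 12, so the rewrite changes behavior.
verdict: not equivalent; witness: a=-1, b=-5, c=-2
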